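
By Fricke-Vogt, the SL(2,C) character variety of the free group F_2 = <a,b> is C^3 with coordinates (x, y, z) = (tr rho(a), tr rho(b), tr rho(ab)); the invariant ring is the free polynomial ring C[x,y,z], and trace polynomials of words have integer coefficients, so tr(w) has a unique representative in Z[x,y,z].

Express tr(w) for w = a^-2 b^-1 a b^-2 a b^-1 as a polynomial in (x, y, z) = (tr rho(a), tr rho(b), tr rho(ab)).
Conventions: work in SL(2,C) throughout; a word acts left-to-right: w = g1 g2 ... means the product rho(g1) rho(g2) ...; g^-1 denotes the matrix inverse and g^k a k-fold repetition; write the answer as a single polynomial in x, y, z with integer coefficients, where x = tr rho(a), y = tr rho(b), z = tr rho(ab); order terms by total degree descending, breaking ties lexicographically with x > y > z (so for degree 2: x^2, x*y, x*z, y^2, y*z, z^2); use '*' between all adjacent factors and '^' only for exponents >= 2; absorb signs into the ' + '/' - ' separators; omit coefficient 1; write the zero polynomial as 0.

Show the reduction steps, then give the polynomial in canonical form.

trace(b^-1) = trace(b) = y
next, trace(b^-2) = trace(b^-1)*trace(b) - trace(1)   [inverse elimination on b] = y^2 - 2
trace(a b a) = trace(a)*trace(b a) - trace(b)   [square of a] = x*z - y
next, trace(a b a b) = trace(a b)*trace(a b) - trace(1)   [split at a repeated a] = z^2 - 2
next, trace(b^-1 a b a) = trace(a b a)*trace(b) - trace(a b a b)   [inverse elimination on b] = x*y*z - y^2 - z^2 + 2
trace(a b a^-1 b^-1) = trace(b^-1 a b)*trace(a) - trace(b^-1 a b a)   [inverse elimination on a] = -x*y*z + x^2 + y^2 + z^2 - 2
next, trace(a^-1 b^-2 a b) = trace(a b a^-1 b^-1)*trace(b) - trace(a b a^-1)   [inverse elimination on b] = -x*y^2*z + x^2*y + y^3 + y*z^2 - 3*y
next, trace(b^-2 a b^-1 a^-1) = trace(a^-1 b^-2 a)*trace(b) - trace(a^-1 b^-2 a b)   [inverse elimination on b] = x*y^2*z - x^2*y - y*z^2 + y
trace(b^2 a) = trace(b)*trace(a b) - trace(a)   [square of b] = y*z - x
and trace(b a^2 b) = trace(a)*trace(b^2 a) - trace(b^2)   [square of a] = x*y*z - x^2 - y^2 + 2
trace(b a^2 b a) = trace(a)*trace(b a b a) - trace(b a b)   [square of a] = x*z^2 - y*z - x
and trace(a^-1 b a^2 b) = trace(b a^2 b)*trace(a) - trace(b a^2 b a)   [inverse elimination on a] = x^2*y*z - x^3 - x*y^2 - x*z^2 + y*z + 3*x
next, trace(a b^-1 a^-1 b a) = trace(a^-1 b a^2)*trace(b) - trace(a^-1 b a^2 b)   [inverse elimination on b] = -x^2*y*z + x^3 + x*y^2 + x*z^2 - 3*x
trace(b a b a b) = trace(b)*trace(a b a b) - trace(a b a)   [square of b] = y*z^2 - x*z - y
trace(b a b a b a) = trace(b a b a)*trace(b a) - trace(a b)   [split at a repeated b] = z^3 - 3*z
trace(a^-1 b a b a b) = trace(b a b a b)*trace(a) - trace(b a b a b a)   [inverse elimination on a] = x*y*z^2 - x^2*z - z^3 - x*y + 3*z
and trace(a b^-1 a^-1 b a b) = trace(a^-1 b a b a)*trace(b) - trace(a^-1 b a b a b)   [inverse elimination on b] = -x*y*z^2 + x^2*z + y^2*z + z^3 - 3*z
next, trace(a^-1 b a b^-1 a b^-1) = trace(a b^-1 a^-1 b a)*trace(b) - trace(a b^-1 a^-1 b a b)   [inverse elimination on b] = -x^2*y^2*z + x^3*y + x*y^3 + 2*x*y*z^2 - x^2*z - y^2*z - z^3 - 3*x*y + 3*z
trace(a^2) = trace(a)*trace(a) - trace(1)   [square of a] = x^2 - 2
next, trace(a b^-1 a) = trace(a^2)*trace(b) - trace(a^2 b)   [inverse elimination on b] = x^2*y - x*z - y
next, trace(a b^-1 a^-2 b a b^-1) = trace(a^-1 b a b^-1 a b^-1)*trace(a) - trace(a^-1 b a b^-1 a b^-1 a)   [inverse elimination on a] = -x^3*y^2*z + x^4*y + x^2*y^3 + 2*x^2*y*z^2 - x^3*z - x*y^2*z - x*z^3 - 4*x^2*y + 4*x*z + y
and trace(a b^-1 a^-2 b a) = trace(a^-1 b a^2 b^-1)*trace(a) - trace(a^-1 b a^2 b^-1 a)   [inverse elimination on a] = -x^3*y*z + x^4 + x^2*y^2 + x^2*z^2 - 4*x^2 + 2
and trace(a b^-2 a b^-1 a^-2 b) = trace(a b^-1 a^-2 b a b^-1)*trace(b) - trace(a b^-1 a^-2 b a)   [inverse elimination on b] = -x^3*y^3*z + x^4*y^2 + x^2*y^4 + 2*x^2*y^2*z^2 - x*y^3*z - x*y*z^3 - x^4 - 5*x^2*y^2 - x^2*z^2 + 4*x*y*z + 4*x^2 + y^2 - 2
trace(a^-2 b^-1 a b^-2 a b^-1) = trace(a b^-2 a b^-1 a^-2)*trace(b) - trace(a b^-2 a b^-1 a^-2 b)   [inverse elimination on b] = x^3*y^3*z - x^4*y^2 - x^2*y^4 - 2*x^2*y^2*z^2 + 2*x*y^3*z + x*y*z^3 + x^4 + 4*x^2*y^2 + x^2*z^2 - y^2*z^2 - 4*x*y*z - 4*x^2 + 2

x^3*y^3*z - x^4*y^2 - x^2*y^4 - 2*x^2*y^2*z^2 + 2*x*y^3*z + x*y*z^3 + x^4 + 4*x^2*y^2 + x^2*z^2 - y^2*z^2 - 4*x*y*z - 4*x^2 + 2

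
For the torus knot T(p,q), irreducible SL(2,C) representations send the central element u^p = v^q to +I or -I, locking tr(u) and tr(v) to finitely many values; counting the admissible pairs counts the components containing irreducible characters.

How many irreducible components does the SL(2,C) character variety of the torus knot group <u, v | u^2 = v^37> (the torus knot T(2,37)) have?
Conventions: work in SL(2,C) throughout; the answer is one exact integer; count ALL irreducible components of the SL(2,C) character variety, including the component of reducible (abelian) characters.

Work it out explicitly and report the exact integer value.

19

In the torus knot group T(2,37), u^2 = v^37 is central, so an irreducible representation sends it to +I or -I (Schur).
So on each irreducible component the traces are pinned: tr(u) = 2*cos(pi*alpha/2) with 1 <= alpha <= 1, tr(v) = 2*cos(pi*beta/37) with 1 <= beta <= 36.
Consistency of u^2 = (-1)^alpha I with v^37 = (-1)^beta I forces alpha = beta (mod 2).
count pairs: odd alpha (1 choices) x odd beta (18), plus even alpha (0) x even beta (18): 1*18 + 0*18 = 18.
That is 18 components of irreducible characters, and with the reducible (abelian) component the total is 19.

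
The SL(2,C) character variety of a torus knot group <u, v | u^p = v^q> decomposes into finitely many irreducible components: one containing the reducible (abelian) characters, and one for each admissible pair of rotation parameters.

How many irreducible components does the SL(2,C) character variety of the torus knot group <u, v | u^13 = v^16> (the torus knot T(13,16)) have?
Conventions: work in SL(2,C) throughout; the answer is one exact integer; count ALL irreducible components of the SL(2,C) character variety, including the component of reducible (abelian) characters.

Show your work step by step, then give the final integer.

91

In the torus knot group T(13,16), u^13 = v^16 is central, so an irreducible representation sends it to +I or -I (Schur).
On an irreducible component, tr(u) is locked at 2*cos(pi*alpha/13) for some alpha in 1..12, and tr(v) at 2*cos(pi*beta/16) for some beta in 1..15.
Consistency of u^13 = (-1)^alpha I with v^16 = (-1)^beta I forces alpha = beta (mod 2).
Counting: 6 odd alphas x 8 odd betas + 6 even alphas x 7 even betas = 48 + 42 = 90.
Total: 90 irreducible-character components + 1 reducible (abelian) component = 91.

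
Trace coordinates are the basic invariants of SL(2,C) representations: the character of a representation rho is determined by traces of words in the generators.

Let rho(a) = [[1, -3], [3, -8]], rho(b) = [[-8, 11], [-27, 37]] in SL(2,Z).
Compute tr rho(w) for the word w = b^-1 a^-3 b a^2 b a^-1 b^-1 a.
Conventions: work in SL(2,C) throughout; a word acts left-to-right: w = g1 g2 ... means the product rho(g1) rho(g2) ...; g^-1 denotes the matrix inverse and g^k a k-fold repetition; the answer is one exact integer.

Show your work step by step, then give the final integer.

-1260914695

rho(b^-1) = [[37, -11], [27, -8]]
... * rho(a^-1) = [[-8, 3], [-3, 1]]  ->  [[-263, 100], [-192, 73]]
... * rho(a^-1) = [[-8, 3], [-3, 1]]  ->  [[1804, -689], [1317, -503]]
... * rho(a^-1) = [[-8, 3], [-3, 1]]  ->  [[-12365, 4723], [-9027, 3448]]
... * rho(b) = [[-8, 11], [-27, 37]]  ->  [[-28601, 38736], [-20880, 28279]]
... * rho(a) = [[1, -3], [3, -8]]  ->  [[87607, -224085], [63957, -163592]]
... * rho(a) = [[1, -3], [3, -8]]  ->  [[-584648, 1529859], [-426819, 1116865]]
... * rho(b) = [[-8, 11], [-27, 37]]  ->  [[-36629009, 50173655], [-26740803, 36628996]]
... * rho(a^-1) = [[-8, 3], [-3, 1]]  ->  [[142511107, -59713372], [104039436, -43593413]]
... * rho(b^-1) = [[37, -11], [27, -8]]  ->  [[3660649915, -1089915201], [2672436981, -795686492]]
... * rho(a) = [[1, -3], [3, -8]]  ->  [[390904312, -2262628137], [285377505, -1651819007]]
tr = 390904312 + -1651819007 = -1260914695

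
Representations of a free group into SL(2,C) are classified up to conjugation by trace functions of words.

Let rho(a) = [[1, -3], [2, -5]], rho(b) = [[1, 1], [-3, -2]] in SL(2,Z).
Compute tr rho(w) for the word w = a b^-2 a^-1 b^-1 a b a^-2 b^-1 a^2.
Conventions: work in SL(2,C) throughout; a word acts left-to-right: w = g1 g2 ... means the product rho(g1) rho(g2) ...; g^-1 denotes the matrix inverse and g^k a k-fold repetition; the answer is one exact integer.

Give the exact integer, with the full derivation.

rho(a) = [[1, -3], [2, -5]]
... * rho(b^-1) = [[-2, -1], [3, 1]]  ->  [[-11, -4], [-19, -7]]
... * rho(b^-1) = [[-2, -1], [3, 1]]  ->  [[10, 7], [17, 12]]
... * rho(a^-1) = [[-5, 3], [-2, 1]]  ->  [[-64, 37], [-109, 63]]
... * rho(b^-1) = [[-2, -1], [3, 1]]  ->  [[239, 101], [407, 172]]
... * rho(a) = [[1, -3], [2, -5]]  ->  [[441, -1222], [751, -2081]]
... * rho(b) = [[1, 1], [-3, -2]]  ->  [[4107, 2885], [6994, 4913]]
... * rho(a^-1) = [[-5, 3], [-2, 1]]  ->  [[-26305, 15206], [-44796, 25895]]
... * rho(a^-1) = [[-5, 3], [-2, 1]]  ->  [[101113, -63709], [172190, -108493]]
... * rho(b^-1) = [[-2, -1], [3, 1]]  ->  [[-393353, -164822], [-669859, -280683]]
... * rho(a) = [[1, -3], [2, -5]]  ->  [[-722997, 2004169], [-1231225, 3412992]]
... * rho(a) = [[1, -3], [2, -5]]  ->  [[3285341, -7851854], [5594759, -13371285]]
tr = 3285341 + -13371285 = -10085944

-10085944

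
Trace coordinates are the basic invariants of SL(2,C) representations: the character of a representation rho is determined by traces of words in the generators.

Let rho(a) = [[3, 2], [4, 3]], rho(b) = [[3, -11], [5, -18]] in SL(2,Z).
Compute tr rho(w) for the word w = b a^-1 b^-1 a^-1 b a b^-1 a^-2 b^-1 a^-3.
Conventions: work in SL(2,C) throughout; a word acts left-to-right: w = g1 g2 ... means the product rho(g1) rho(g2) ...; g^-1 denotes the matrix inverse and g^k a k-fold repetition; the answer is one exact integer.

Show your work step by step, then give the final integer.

rho(b) = [[3, -11], [5, -18]]
... * rho(a^-1) = [[3, -2], [-4, 3]]  ->  [[53, -39], [87, -64]]
... * rho(b^-1) = [[-18, 11], [-5, 3]]  ->  [[-759, 466], [-1246, 765]]
... * rho(a^-1) = [[3, -2], [-4, 3]]  ->  [[-4141, 2916], [-6798, 4787]]
... * rho(b) = [[3, -11], [5, -18]]  ->  [[2157, -6937], [3541, -11388]]
... * rho(a) = [[3, 2], [4, 3]]  ->  [[-21277, -16497], [-34929, -27082]]
... * rho(b^-1) = [[-18, 11], [-5, 3]]  ->  [[465471, -283538], [764132, -465465]]
... * rho(a^-1) = [[3, -2], [-4, 3]]  ->  [[2530565, -1781556], [4154256, -2924659]]
... * rho(a^-1) = [[3, -2], [-4, 3]]  ->  [[14717919, -10405798], [24161404, -17082489]]
... * rho(b^-1) = [[-18, 11], [-5, 3]]  ->  [[-212893552, 130679715], [-349492827, 214527977]]
... * rho(a^-1) = [[3, -2], [-4, 3]]  ->  [[-1161399516, 817826249], [-1906590389, 1342569585]]
... * rho(a^-1) = [[3, -2], [-4, 3]]  ->  [[-6755503544, 4776277779], [-11090049507, 7840889533]]
... * rho(a^-1) = [[3, -2], [-4, 3]]  ->  [[-39371621748, 27839840425], [-64633706653, 45702767613]]
tr = -39371621748 + 45702767613 = 6331145865

6331145865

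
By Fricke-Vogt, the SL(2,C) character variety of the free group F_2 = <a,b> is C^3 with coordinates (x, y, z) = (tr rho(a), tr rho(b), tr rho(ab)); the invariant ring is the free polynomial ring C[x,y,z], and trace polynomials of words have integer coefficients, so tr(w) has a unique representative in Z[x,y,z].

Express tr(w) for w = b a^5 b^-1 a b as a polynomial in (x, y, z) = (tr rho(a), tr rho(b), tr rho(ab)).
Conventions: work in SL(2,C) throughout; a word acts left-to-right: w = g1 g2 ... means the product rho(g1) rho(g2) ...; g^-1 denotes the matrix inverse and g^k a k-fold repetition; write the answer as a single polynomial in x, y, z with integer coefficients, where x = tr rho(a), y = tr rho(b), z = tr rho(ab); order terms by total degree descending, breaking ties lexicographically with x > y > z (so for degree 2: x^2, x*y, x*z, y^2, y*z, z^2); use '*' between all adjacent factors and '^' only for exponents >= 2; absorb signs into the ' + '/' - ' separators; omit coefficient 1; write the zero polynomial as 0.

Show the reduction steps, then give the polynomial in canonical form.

x^5*y^2*z - x^6*y - x^4*y^3 - x^4*y*z^2 + x^5*z - 3*x^3*y^2*z + 6*x^4*y + 3*x^2*y^3 + 3*x^2*y*z^2 - 4*x^3*z + x*y^2*z - 10*x^2*y - y^3 - y*z^2 + 3*x*z + 3*y

tr(a b a) = tr(a) tr(b a) - tr(b) = x*z - y
tr(b a^3) = tr(a) tr(a b a) - tr(a b) = x^2*z - x*y - z
tr(a^3 b a) = tr(a) tr(b a^3) - tr(b a^2) = x^3*z - x^2*y - 2*x*z + y
and tr(b a^5) = tr(a) tr(a^3 b a) - tr(a^3 b) = x^4*z - x^3*y - 3*x^2*z + 2*x*y + z
and tr(a^6 b) = tr(a) tr(b a^5) - tr(b a^4) = x^5*z - x^4*y - 4*x^3*z + 3*x^2*y + 3*x*z - y
tr(a^2) = tr(a) tr(a) - tr(1) = x^2 - 2
tr(a^3) = tr(a) tr(a^2) - tr(a) = x^3 - 3*x
tr(a^4) = tr(a) tr(a^3) - tr(a^2) = x^4 - 4*x^2 + 2
tr(a^5) = tr(a) tr(a^4) - tr(a^3) = x^5 - 5*x^3 + 5*x
next, tr(a^6) = tr(a) tr(a^5) - tr(a^4) = x^6 - 6*x^4 + 9*x^2 - 2
tr(a b^2 a^5) = tr(b) tr(a^6 b) - tr(a^6) = x^5*y*z - x^6 - x^4*y^2 - 4*x^3*y*z + 6*x^4 + 3*x^2*y^2 + 3*x*y*z - 9*x^2 - y^2 + 2
tr(a b a b) = tr(b a) tr(b a) - tr(1) = z^2 - 2
and tr(b a b^2 a) = tr(b) tr(a b a b) - tr(a b a) = y*z^2 - x*z - y
tr(b a b) = tr(b) tr(a b) - tr(a) = y*z - x
tr(b a b^2) = tr(b) tr(b a b) - tr(b a) = y^2*z - x*y - z
tr(a b a b^2 a) = tr(a) tr(b a b^2 a) - tr(b a b^2) = x*y*z^2 - x^2*z - y^2*z + z
tr(b a b^2 a^3) = tr(a) tr(a b a b^2 a) - tr(a b a b^2) = x^2*y*z^2 - x^3*z - x*y^2*z - y*z^2 + 2*x*z + y
next, tr(a^3 b a b^2 a) = tr(a) tr(b a b^2 a^3) - tr(b a b^2 a^2) = x^3*y*z^2 - x^4*z - x^2*y^2*z - 2*x*y*z^2 + 3*x^2*z + y^2*z + x*y - z
next, tr(a b^2 a^5 b) = tr(a) tr(a^3 b a b^2 a) - tr(a^3 b a b^2) = x^4*y*z^2 - x^5*z - x^3*y^2*z - 3*x^2*y*z^2 + 4*x^3*z + 2*x*y^2*z + x^2*y + y*z^2 - 3*x*z - y
tr(b a^5 b^-1 a b) = tr(a b^2 a^5) tr(b) - tr(a b^2 a^5 b) = x^5*y^2*z - x^6*y - x^4*y^3 - x^4*y*z^2 + x^5*z - 3*x^3*y^2*z + 6*x^4*y + 3*x^2*y^3 + 3*x^2*y*z^2 - 4*x^3*z + x*y^2*z - 10*x^2*y - y^3 - y*z^2 + 3*x*z + 3*y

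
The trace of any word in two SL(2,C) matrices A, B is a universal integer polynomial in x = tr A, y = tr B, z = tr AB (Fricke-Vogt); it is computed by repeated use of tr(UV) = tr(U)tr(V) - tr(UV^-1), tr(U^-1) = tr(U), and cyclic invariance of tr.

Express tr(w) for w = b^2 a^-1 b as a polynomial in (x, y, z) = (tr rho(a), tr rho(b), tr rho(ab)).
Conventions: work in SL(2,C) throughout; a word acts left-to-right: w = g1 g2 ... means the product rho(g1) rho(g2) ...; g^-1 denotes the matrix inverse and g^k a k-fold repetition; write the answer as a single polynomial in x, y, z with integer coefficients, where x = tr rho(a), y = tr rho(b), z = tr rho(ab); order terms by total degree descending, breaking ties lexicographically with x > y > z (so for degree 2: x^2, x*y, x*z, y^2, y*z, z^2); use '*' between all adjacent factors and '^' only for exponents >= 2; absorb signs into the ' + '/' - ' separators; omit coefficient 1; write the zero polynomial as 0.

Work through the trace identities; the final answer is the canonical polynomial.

use: trace(b^2) = trace(b) * trace(b) - trace(1) = y^2 - 2
use: trace(b^3) = trace(b) * trace(b^2) - trace(b) = y^3 - 3*y
trace(a b^2) = trace(b) * trace(a b) - trace(a) = y*z - x
trace(b^3 a) = trace(b) * trace(a b^2) - trace(a b) = y^2*z - x*y - z
apply: trace(b^2 a^-1 b) = trace(b^3) * trace(a) - trace(b^3 a) = x*y^3 - y^2*z - 2*x*y + z

x*y^3 - y^2*z - 2*x*y + z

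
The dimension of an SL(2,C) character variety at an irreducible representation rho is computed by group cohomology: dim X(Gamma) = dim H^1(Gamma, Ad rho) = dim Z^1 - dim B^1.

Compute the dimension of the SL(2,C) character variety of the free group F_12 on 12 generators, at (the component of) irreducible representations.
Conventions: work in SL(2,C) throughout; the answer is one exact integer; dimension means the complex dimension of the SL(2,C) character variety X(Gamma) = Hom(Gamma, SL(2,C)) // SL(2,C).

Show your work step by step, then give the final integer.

Here Gamma is free of rank 12 — no relator constrains a cocycle.
A cocycle picks one sl_2 vector per generator freely, giving dim Z^1 = 3*12 = 36.
dim B^1 = 3: the coboundary map is injective because an irreducible image has centralizer 0 in sl_2.
dim H^1 = 36 - 3 = 33, which is dim X.

33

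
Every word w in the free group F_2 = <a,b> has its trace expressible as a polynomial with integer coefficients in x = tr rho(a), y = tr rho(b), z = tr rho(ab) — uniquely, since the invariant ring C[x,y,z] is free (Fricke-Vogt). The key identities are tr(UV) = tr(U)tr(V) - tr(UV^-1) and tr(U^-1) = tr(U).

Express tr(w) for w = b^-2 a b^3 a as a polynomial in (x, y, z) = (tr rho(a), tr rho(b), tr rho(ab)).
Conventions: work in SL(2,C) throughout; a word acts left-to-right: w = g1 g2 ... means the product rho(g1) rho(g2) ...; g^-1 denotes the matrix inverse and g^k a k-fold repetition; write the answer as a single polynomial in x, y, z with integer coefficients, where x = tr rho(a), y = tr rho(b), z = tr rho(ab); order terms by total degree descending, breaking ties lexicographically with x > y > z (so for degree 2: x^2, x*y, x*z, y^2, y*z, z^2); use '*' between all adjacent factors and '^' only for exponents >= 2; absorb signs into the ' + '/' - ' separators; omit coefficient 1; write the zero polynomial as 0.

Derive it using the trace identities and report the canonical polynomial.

x*y^4*z - x^2*y^3 - y^5 - y^3*z^2 - x*y^2*z + x^2*y + 5*y^3 + y*z^2 + x*z - 5*y

trace(a^2 b) = trace(a) * trace(b a) - trace(b)  (reduce the a square) = x*z - y
trace(a^2) = trace(a) * trace(a) - trace(1)  (reduce the a square) = x^2 - 2
trace(b a^2 b) = trace(b) * trace(a^2 b) - trace(a^2)  (reduce the b square) = x*y*z - x^2 - y^2 + 2
trace(a b^3 a) = trace(b) * trace(b a^2 b) - trace(b a^2)  (reduce the b square) = x*y^2*z - x^2*y - y^3 - x*z + 3*y
trace(a b a b) = trace(b a) * trace(b a) - trace(1)  (split on b) = z^2 - 2
trace(b a b a b) = trace(b) * trace(a b a b) - trace(a b a)  (reduce the b square) = y*z^2 - x*z - y
trace(a b^3 a b) = trace(b) * trace(b a b a b) - trace(b a b a)  (reduce the b square) = y^2*z^2 - x*y*z - y^2 - z^2 + 2
trace(a b^3 a b^-1) = trace(a b^3 a) * trace(b) - trace(a b^3 a b)  (eliminate b^-1) = x*y^3*z - x^2*y^2 - y^4 - y^2*z^2 + 4*y^2 + z^2 - 2
trace(b^-2 a b^3 a) = trace(a b^3 a b^-1) * trace(b) - trace(a b^3 a)  (eliminate b^-1) = x*y^4*z - x^2*y^3 - y^5 - y^3*z^2 - x*y^2*z + x^2*y + 5*y^3 + y*z^2 + x*z - 5*y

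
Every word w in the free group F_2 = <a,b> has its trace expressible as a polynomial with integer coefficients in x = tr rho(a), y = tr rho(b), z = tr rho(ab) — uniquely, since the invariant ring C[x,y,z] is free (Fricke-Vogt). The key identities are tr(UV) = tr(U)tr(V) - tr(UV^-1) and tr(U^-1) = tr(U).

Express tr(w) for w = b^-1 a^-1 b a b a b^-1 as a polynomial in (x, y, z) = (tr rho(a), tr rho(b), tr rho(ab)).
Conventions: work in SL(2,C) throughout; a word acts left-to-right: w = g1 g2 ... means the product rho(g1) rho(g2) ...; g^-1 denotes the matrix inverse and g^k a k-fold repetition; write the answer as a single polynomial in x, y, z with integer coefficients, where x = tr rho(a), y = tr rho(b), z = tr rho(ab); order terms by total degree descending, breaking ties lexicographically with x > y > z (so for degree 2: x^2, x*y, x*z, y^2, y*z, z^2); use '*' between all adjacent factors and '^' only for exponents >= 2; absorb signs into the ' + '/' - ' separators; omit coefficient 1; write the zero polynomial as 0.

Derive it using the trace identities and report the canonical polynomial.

use: tr(b a b) = tr(b)*tr(a b) - tr(a) = y*z - x
tr(a b a b) = tr(a b)*tr(a b) - tr(1) = z^2 - 2
apply: tr(a b a) = tr(a)*tr(b a) - tr(b) = x*z - y
tr(b a b a b) = tr(b)*tr(a b a b) - tr(a b a) = y*z^2 - x*z - y
use: tr(b a b a b a) = tr(b a b a)*tr(b a) - tr(a b) = z^3 - 3*z
tr(a^-1 b a b a b) = tr(b a b a b)*tr(a) - tr(b a b a b a) = x*y*z^2 - x^2*z - z^3 - x*y + 3*z
tr(a^-1 b a b a b^-1) = tr(a^-1 b a b a)*tr(b) - tr(a^-1 b a b a b) = -x*y*z^2 + x^2*z + y^2*z + z^3 - 3*z
use: tr(b^-1 a^-1 b a b a b^-1) = tr(a^-1 b a b a b^-1)*tr(b) - tr(a^-1 b a b a) = -x*y^2*z^2 + x^2*y*z + y^3*z + y*z^3 - 4*y*z + x

-x*y^2*z^2 + x^2*y*z + y^3*z + y*z^3 - 4*y*z + x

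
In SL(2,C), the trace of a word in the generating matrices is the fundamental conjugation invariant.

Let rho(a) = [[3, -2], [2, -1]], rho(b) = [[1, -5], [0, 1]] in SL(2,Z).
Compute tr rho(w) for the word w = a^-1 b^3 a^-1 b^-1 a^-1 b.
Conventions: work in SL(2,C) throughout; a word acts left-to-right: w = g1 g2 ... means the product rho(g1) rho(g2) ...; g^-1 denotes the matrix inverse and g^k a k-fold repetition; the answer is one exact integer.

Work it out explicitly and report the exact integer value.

-3108

rho(a^-1) = [[-1, 2], [-2, 3]]
... * rho(b) = [[1, -5], [0, 1]]  ->  [[-1, 7], [-2, 13]]
... * rho(b) = [[1, -5], [0, 1]]  ->  [[-1, 12], [-2, 23]]
... * rho(b) = [[1, -5], [0, 1]]  ->  [[-1, 17], [-2, 33]]
... * rho(a^-1) = [[-1, 2], [-2, 3]]  ->  [[-33, 49], [-64, 95]]
... * rho(b^-1) = [[1, 5], [0, 1]]  ->  [[-33, -116], [-64, -225]]
... * rho(a^-1) = [[-1, 2], [-2, 3]]  ->  [[265, -414], [514, -803]]
... * rho(b) = [[1, -5], [0, 1]]  ->  [[265, -1739], [514, -3373]]
tr = 265 + -3373 = -3108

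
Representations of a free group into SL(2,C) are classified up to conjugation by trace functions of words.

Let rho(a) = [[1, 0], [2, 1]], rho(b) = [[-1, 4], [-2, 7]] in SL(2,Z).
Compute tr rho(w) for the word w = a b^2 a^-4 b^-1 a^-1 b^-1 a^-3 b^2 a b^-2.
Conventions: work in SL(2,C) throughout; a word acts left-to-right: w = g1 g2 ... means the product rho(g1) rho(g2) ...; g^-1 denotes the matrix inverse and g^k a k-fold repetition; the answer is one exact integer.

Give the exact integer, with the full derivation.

149641410

rho(a) = [[1, 0], [2, 1]]
... * rho(b) = [[-1, 4], [-2, 7]]  ->  [[-1, 4], [-4, 15]]
... * rho(b) = [[-1, 4], [-2, 7]]  ->  [[-7, 24], [-26, 89]]
... * rho(a^-1) = [[1, 0], [-2, 1]]  ->  [[-55, 24], [-204, 89]]
... * rho(a^-1) = [[1, 0], [-2, 1]]  ->  [[-103, 24], [-382, 89]]
... * rho(a^-1) = [[1, 0], [-2, 1]]  ->  [[-151, 24], [-560, 89]]
... * rho(a^-1) = [[1, 0], [-2, 1]]  ->  [[-199, 24], [-738, 89]]
... * rho(b^-1) = [[7, -4], [2, -1]]  ->  [[-1345, 772], [-4988, 2863]]
... * rho(a^-1) = [[1, 0], [-2, 1]]  ->  [[-2889, 772], [-10714, 2863]]
... * rho(b^-1) = [[7, -4], [2, -1]]  ->  [[-18679, 10784], [-69272, 39993]]
... * rho(a^-1) = [[1, 0], [-2, 1]]  ->  [[-40247, 10784], [-149258, 39993]]
... * rho(a^-1) = [[1, 0], [-2, 1]]  ->  [[-61815, 10784], [-229244, 39993]]
... * rho(a^-1) = [[1, 0], [-2, 1]]  ->  [[-83383, 10784], [-309230, 39993]]
... * rho(b) = [[-1, 4], [-2, 7]]  ->  [[61815, -258044], [229244, -956969]]
... * rho(b) = [[-1, 4], [-2, 7]]  ->  [[454273, -1559048], [1684694, -5781807]]
... * rho(a) = [[1, 0], [2, 1]]  ->  [[-2663823, -1559048], [-9878920, -5781807]]
... * rho(b^-1) = [[7, -4], [2, -1]]  ->  [[-21764857, 12214340], [-80716054, 45297487]]
... * rho(b^-1) = [[7, -4], [2, -1]]  ->  [[-127925319, 74845088], [-474417404, 277566729]]
tr = -127925319 + 277566729 = 149641410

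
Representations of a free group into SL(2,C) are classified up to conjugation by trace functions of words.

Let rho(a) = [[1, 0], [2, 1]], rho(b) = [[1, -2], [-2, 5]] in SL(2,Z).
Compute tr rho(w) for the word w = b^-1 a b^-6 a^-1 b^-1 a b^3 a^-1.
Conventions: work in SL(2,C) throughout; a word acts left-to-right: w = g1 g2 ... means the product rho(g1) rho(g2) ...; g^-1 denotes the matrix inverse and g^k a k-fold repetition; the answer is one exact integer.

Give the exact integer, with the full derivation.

rho(b^-1) = [[5, 2], [2, 1]]
... * rho(a) = [[1, 0], [2, 1]]  ->  [[9, 2], [4, 1]]
... * rho(b^-1) = [[5, 2], [2, 1]]  ->  [[49, 20], [22, 9]]
... * rho(b^-1) = [[5, 2], [2, 1]]  ->  [[285, 118], [128, 53]]
... * rho(b^-1) = [[5, 2], [2, 1]]  ->  [[1661, 688], [746, 309]]
... * rho(b^-1) = [[5, 2], [2, 1]]  ->  [[9681, 4010], [4348, 1801]]
... * rho(b^-1) = [[5, 2], [2, 1]]  ->  [[56425, 23372], [25342, 10497]]
... * rho(b^-1) = [[5, 2], [2, 1]]  ->  [[328869, 136222], [147704, 61181]]
... * rho(a^-1) = [[1, 0], [-2, 1]]  ->  [[56425, 136222], [25342, 61181]]
... * rho(b^-1) = [[5, 2], [2, 1]]  ->  [[554569, 249072], [249072, 111865]]
... * rho(a) = [[1, 0], [2, 1]]  ->  [[1052713, 249072], [472802, 111865]]
... * rho(b) = [[1, -2], [-2, 5]]  ->  [[554569, -860066], [249072, -386279]]
... * rho(b) = [[1, -2], [-2, 5]]  ->  [[2274701, -5409468], [1021630, -2429539]]
... * rho(b) = [[1, -2], [-2, 5]]  ->  [[13093637, -31596742], [5880708, -14190955]]
... * rho(a^-1) = [[1, 0], [-2, 1]]  ->  [[76287121, -31596742], [34262618, -14190955]]
tr = 76287121 + -14190955 = 62096166

62096166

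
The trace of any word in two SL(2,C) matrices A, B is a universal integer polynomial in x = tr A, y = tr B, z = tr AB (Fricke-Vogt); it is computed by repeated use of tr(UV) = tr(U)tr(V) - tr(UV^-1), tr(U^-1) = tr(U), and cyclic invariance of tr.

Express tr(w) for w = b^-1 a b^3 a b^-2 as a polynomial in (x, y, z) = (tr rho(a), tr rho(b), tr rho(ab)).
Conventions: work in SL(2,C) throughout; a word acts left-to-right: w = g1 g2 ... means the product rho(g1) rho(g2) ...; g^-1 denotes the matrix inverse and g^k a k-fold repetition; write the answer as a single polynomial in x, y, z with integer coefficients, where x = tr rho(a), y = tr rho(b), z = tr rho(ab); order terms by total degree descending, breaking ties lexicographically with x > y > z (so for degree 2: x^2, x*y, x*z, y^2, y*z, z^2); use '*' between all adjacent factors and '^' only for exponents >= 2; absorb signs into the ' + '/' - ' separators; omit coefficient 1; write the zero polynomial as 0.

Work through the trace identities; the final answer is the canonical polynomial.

x*y^5*z - x^2*y^4 - y^6 - y^4*z^2 - 2*x*y^3*z + 2*x^2*y^2 + 6*y^4 + 2*y^2*z^2 + x*y*z - 9*y^2 - z^2 + 2

trace(a^2 b) = trace(a) * trace(b a) - trace(b) = x*z - y
trace(a^2) = trace(a) * trace(a) - trace(1) = x^2 - 2
trace(a^2 b^2) = trace(b) * trace(a^2 b) - trace(a^2) = x*y*z - x^2 - y^2 + 2
trace(a b^3 a) = trace(b) * trace(a^2 b^2) - trace(a^2 b) = x*y^2*z - x^2*y - y^3 - x*z + 3*y
trace(a b a b) = trace(b a) * trace(b a) - trace(1) = z^2 - 2
trace(b a b a b) = trace(b) * trace(a b a b) - trace(a b a) = y*z^2 - x*z - y
trace(a b^3 a b) = trace(b) * trace(b a b a b) - trace(b a b a) = y^2*z^2 - x*y*z - y^2 - z^2 + 2
trace(b^-1 a b^3 a) = trace(a b^3 a) * trace(b) - trace(a b^3 a b) = x*y^3*z - x^2*y^2 - y^4 - y^2*z^2 + 4*y^2 + z^2 - 2
trace(a b^3 a b^-2) = trace(b^-1 a b^3 a) * trace(b) - trace(b^-1 a b^3 a b) = x*y^4*z - x^2*y^3 - y^5 - y^3*z^2 - x*y^2*z + x^2*y + 5*y^3 + y*z^2 + x*z - 5*y
trace(b^-1 a b^3 a b^-2) = trace(a b^3 a b^-2) * trace(b) - trace(a b^3 a b^-1) = x*y^5*z - x^2*y^4 - y^6 - y^4*z^2 - 2*x*y^3*z + 2*x^2*y^2 + 6*y^4 + 2*y^2*z^2 + x*y*z - 9*y^2 - z^2 + 2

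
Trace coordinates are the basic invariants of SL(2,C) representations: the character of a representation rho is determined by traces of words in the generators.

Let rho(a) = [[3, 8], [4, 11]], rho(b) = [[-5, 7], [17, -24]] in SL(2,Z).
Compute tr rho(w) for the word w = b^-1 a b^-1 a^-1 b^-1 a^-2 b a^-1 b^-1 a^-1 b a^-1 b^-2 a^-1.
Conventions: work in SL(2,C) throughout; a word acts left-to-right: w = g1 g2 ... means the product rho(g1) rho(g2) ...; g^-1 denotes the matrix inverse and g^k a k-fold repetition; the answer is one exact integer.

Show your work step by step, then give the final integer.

rho(b^-1) = [[-24, -7], [-17, -5]]
... * rho(a) = [[3, 8], [4, 11]]  ->  [[-100, -269], [-71, -191]]
... * rho(b^-1) = [[-24, -7], [-17, -5]]  ->  [[6973, 2045], [4951, 1452]]
... * rho(a^-1) = [[11, -8], [-4, 3]]  ->  [[68523, -49649], [48653, -35252]]
... * rho(b^-1) = [[-24, -7], [-17, -5]]  ->  [[-800519, -231416], [-568388, -164311]]
... * rho(a^-1) = [[11, -8], [-4, 3]]  ->  [[-7880045, 5709904], [-5595024, 4054171]]
... * rho(a^-1) = [[11, -8], [-4, 3]]  ->  [[-109520111, 80170072], [-77761948, 56922705]]
... * rho(b) = [[-5, 7], [17, -24]]  ->  [[1910491779, -2690722505], [1356495725, -1910478556]]
... * rho(a^-1) = [[11, -8], [-4, 3]]  ->  [[31778299589, -23356101747], [22563367199, -16583401468]]
... * rho(b^-1) = [[-24, -7], [-17, -5]]  ->  [[-365625460437, -105667588388], [-259602987820, -75026563053]]
... * rho(a^-1) = [[11, -8], [-4, 3]]  ->  [[-3599209711255, 2608000918332], [-2555526613808, 1851744213401]]
... * rho(b) = [[-5, 7], [17, -24]]  ->  [[62332064167919, -87786490018753], [44257284696857, -62330547418280]]
... * rho(a^-1) = [[11, -8], [-4, 3]]  ->  [[1036798665922121, -762015983399611], [736152321338547, -541049919829696]]
... * rho(b^-1) = [[-24, -7], [-17, -5]]  ->  [[-11928896264337517, -3447510744456792], [-8469807075020296, -2447816650221349]]
... * rho(b^-1) = [[-24, -7], [-17, -5]]  ->  [[344901192999865872, 100739827572646579], [244888252854250037, 71527732776248817]]
... * rho(a^-1) = [[11, -8], [-4, 3]]  ->  [[3390953812707938276, -2456990061280987239], [2407659850291755139, -1744522824505253845]]
tr = 3390953812707938276 + -1744522824505253845 = 1646430988202684431

1646430988202684431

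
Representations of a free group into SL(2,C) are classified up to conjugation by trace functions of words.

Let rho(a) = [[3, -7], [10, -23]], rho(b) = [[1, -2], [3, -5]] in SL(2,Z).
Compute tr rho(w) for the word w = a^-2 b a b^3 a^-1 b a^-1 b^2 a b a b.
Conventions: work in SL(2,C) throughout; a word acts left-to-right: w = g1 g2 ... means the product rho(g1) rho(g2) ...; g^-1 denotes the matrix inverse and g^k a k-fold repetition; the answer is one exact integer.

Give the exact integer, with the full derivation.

rho(a^-1) = [[-23, 7], [-10, 3]]
... * rho(a^-1) = [[-23, 7], [-10, 3]]  ->  [[459, -140], [200, -61]]
... * rho(b) = [[1, -2], [3, -5]]  ->  [[39, -218], [17, -95]]
... * rho(a) = [[3, -7], [10, -23]]  ->  [[-2063, 4741], [-899, 2066]]
... * rho(b) = [[1, -2], [3, -5]]  ->  [[12160, -19579], [5299, -8532]]
... * rho(b) = [[1, -2], [3, -5]]  ->  [[-46577, 73575], [-20297, 32062]]
... * rho(b) = [[1, -2], [3, -5]]  ->  [[174148, -274721], [75889, -119716]]
... * rho(a^-1) = [[-23, 7], [-10, 3]]  ->  [[-1258194, 394873], [-548287, 172075]]
... * rho(b) = [[1, -2], [3, -5]]  ->  [[-73575, 542023], [-32062, 236199]]
... * rho(a^-1) = [[-23, 7], [-10, 3]]  ->  [[-3728005, 1111044], [-1624564, 484163]]
... * rho(b) = [[1, -2], [3, -5]]  ->  [[-394873, 1900790], [-172075, 828313]]
... * rho(b) = [[1, -2], [3, -5]]  ->  [[5307497, -8714204], [2312864, -3797415]]
... * rho(a) = [[3, -7], [10, -23]]  ->  [[-71219549, 163274213], [-31035558, 71150497]]
... * rho(b) = [[1, -2], [3, -5]]  ->  [[418603090, -673931967], [182415933, -293681369]]
... * rho(a) = [[3, -7], [10, -23]]  ->  [[-5483510400, 12570213611], [-2389565891, 5477759956]]
... * rho(b) = [[1, -2], [3, -5]]  ->  [[32227130433, -51884047255], [14043713977, -22609667998]]
tr = 32227130433 + -22609667998 = 9617462435

9617462435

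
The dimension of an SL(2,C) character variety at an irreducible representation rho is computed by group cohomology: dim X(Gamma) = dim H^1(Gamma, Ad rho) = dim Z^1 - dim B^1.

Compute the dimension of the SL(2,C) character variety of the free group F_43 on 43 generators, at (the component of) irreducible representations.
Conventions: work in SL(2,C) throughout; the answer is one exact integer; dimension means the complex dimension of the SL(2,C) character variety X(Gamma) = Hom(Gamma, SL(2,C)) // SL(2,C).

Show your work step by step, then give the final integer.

The free group F_43: 43 generators, no relators.
Z^1(Gamma, Ad rho) = (sl_2)^43: a cocycle is a free choice of one sl_2 vector per generator, so dim Z^1 = 3*43 = 129.
At an irreducible rho the centralizer of the image in sl_2 is 0, so the coboundary map sl_2 -> Z^1 is injective: dim B^1 = 3.
Therefore dim X = 129 - 3 = 126.

126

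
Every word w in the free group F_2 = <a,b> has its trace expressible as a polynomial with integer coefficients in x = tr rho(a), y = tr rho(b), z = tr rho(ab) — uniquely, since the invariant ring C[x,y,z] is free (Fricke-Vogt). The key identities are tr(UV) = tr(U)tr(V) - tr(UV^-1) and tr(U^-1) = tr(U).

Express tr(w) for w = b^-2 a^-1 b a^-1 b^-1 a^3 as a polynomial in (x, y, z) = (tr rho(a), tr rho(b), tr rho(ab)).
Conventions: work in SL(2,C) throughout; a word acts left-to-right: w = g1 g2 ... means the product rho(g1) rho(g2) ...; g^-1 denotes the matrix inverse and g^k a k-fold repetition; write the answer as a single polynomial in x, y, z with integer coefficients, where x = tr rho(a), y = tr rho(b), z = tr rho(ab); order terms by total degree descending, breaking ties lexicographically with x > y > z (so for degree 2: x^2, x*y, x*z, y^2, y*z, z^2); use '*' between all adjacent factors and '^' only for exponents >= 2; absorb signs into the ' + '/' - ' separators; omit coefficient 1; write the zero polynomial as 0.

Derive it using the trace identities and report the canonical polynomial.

tr(a^2) = tr(a)*tr(a) - tr(1)   [square of a] = x^2 - 2
apply: tr(a^2 b) = tr(a)*tr(b a) - tr(b)   [square of a] = x*z - y
apply: tr(a^2 b^-1) = tr(a^2)*tr(b) - tr(a^2 b)   [inverse elimination on b] = x^2*y - x*z - y
apply: tr(a^3) = tr(a)*tr(a^2) - tr(a)   [square of a] = x^3 - 3*x
tr(a^2 b a) = tr(a)*tr(b a^2) - tr(b a)   [square of a] = x^2*z - x*y - z
tr(a b a^3) = tr(a)*tr(a^2 b a) - tr(a^2 b)   [square of a] = x^3*z - x^2*y - 2*x*z + y
apply: tr(b a b a) = tr(a b)*tr(a b) - tr(1)   [split at a repeated a] = z^2 - 2
tr(b a b) = tr(b)*tr(a b) - tr(a)   [square of b] = y*z - x
apply: tr(a b a b a) = tr(a)*tr(b a b a) - tr(b a b)   [square of a] = x*z^2 - y*z - x
tr(a b a^3 b) = tr(a)*tr(a b a b a) - tr(a b a b)   [square of a] = x^2*z^2 - x*y*z - x^2 - z^2 + 2
use: tr(b a^3 b^-1 a) = tr(a b a^3)*tr(b) - tr(a b a^3 b)   [inverse elimination on b] = x^3*y*z - x^2*y^2 - x^2*z^2 - x*y*z + x^2 + y^2 + z^2 - 2
apply: tr(a^3 b^-1 a^-1 b) = tr(b a^3 b^-1)*tr(a) - tr(b a^3 b^-1 a)   [inverse elimination on a] = -x^3*y*z + x^4 + x^2*y^2 + x^2*z^2 + x*y*z - 4*x^2 - y^2 - z^2 + 2
tr(a^-1 b^-1 a^3 b^-1) = tr(a^3 b^-1 a^-1)*tr(b) - tr(a^3 b^-1 a^-1 b)   [inverse elimination on b] = x^3*y*z - x^4 - x^2*z^2 - 2*x*y*z + 4*x^2 + z^2 - 2
apply: tr(b^2) = tr(b)*tr(b) - tr(1)   [square of b] = y^2 - 2
use: tr(b^2 a^2) = tr(a)*tr(b^2 a) - tr(b^2)   [square of a] = x*y*z - x^2 - y^2 + 2
use: tr(a b^2 a^2) = tr(a)*tr(b^2 a^2) - tr(b^2 a)   [square of a] = x^2*y*z - x^3 - x*y^2 - y*z + 3*x
apply: tr(b a^4 b) = tr(a)*tr(a b^2 a^2) - tr(a b^2 a)   [square of a] = x^3*y*z - x^4 - x^2*y^2 - 2*x*y*z + 4*x^2 + y^2 - 2
use: tr(b a^4 b a) = tr(a)*tr(b a b a^3) - tr(b a b a^2)   [square of a] = x^3*z^2 - x^2*y*z - x^3 - 2*x*z^2 + y*z + 3*x
tr(a^4 b a^-1 b) = tr(b a^4 b)*tr(a) - tr(b a^4 b a)   [inverse elimination on a] = x^4*y*z - x^5 - x^3*y^2 - x^3*z^2 - x^2*y*z + 5*x^3 + x*y^2 + 2*x*z^2 - y*z - 5*x
tr(a b a^-1 b^-1 a^3) = tr(a^4 b a^-1)*tr(b) - tr(a^4 b a^-1 b)   [inverse elimination on b] = -x^4*y*z + x^5 + x^3*y^2 + x^3*z^2 + 2*x^2*y*z - 5*x^3 - 2*x*y^2 - 2*x*z^2 + 5*x
tr(b a b a b a) = tr(b a)*tr(b a b a) - tr(b^-1 a^-1)   [split at a repeated b] = z^3 - 3*z
tr(b a b a b) = tr(b)*tr(a b a b) - tr(a b a)   [square of b] = y*z^2 - x*z - y
apply: tr(b a b a b a^2) = tr(a)*tr(b a b a b a) - tr(b a b a b)   [square of a] = x*z^3 - y*z^2 - 2*x*z + y
apply: tr(a^3 b a b a b) = tr(a)*tr(b a b a b a^2) - tr(b a b a b a)   [square of a] = x^2*z^3 - x*y*z^2 - 2*x^2*z - z^3 + x*y + 3*z
tr(b^-1 a^3 b a b a) = tr(a^3 b a b a)*tr(b) - tr(a^3 b a b a b)   [inverse elimination on b] = x^3*y*z^2 - x^2*y^2*z - x^2*z^3 - x^3*y - x*y*z^2 + 2*x^2*z + y^2*z + z^3 + 2*x*y - 3*z
tr(a b a^-1 b^-1 a^3 b) = tr(b^-1 a^3 b a b)*tr(a) - tr(b^-1 a^3 b a b a)   [inverse elimination on a] = -x^3*y*z^2 + x^4*z + x^2*y^2*z + x^2*z^3 + x*y*z^2 - 4*x^2*z - y^2*z - z^3 - x*y + 3*z
apply: tr(a b a^-1 b^-1 a^3 b^-1) = tr(a b a^-1 b^-1 a^3)*tr(b) - tr(a b a^-1 b^-1 a^3 b)   [inverse elimination on b] = -x^4*y^2*z + x^5*y + x^3*y^3 + 2*x^3*y*z^2 - x^4*z + x^2*y^2*z - x^2*z^3 - 5*x^3*y - 2*x*y^3 - 3*x*y*z^2 + 4*x^2*z + y^2*z + z^3 + 6*x*y - 3*z
apply: tr(b a^-1 b^-1 a^3 b^-2 a) = tr(a b a^-1 b^-1 a^3 b^-1)*tr(b) - tr(a b a^-1 b^-1 a^3)   [inverse elimination on b] = -x^4*y^3*z + x^5*y^2 + x^3*y^4 + 2*x^3*y^2*z^2 + x^2*y^3*z - x^2*y*z^3 - x^5 - 6*x^3*y^2 - x^3*z^2 - 2*x*y^4 - 3*x*y^2*z^2 + 2*x^2*y*z + y^3*z + y*z^3 + 5*x^3 + 8*x*y^2 + 2*x*z^2 - 3*y*z - 5*x
apply: tr(b^-2 a^-1 b a^-1 b^-1 a^3) = tr(b a^-1 b^-1 a^3 b^-2)*tr(a) - tr(b a^-1 b^-1 a^3 b^-2 a)   [inverse elimination on a] = x^4*y^3*z - x^5*y^2 - x^3*y^4 - 2*x^3*y^2*z^2 + x^4*y*z - x^2*y^3*z + x^2*y*z^3 + 6*x^3*y^2 + 2*x*y^4 + 3*x*y^2*z^2 - 4*x^2*y*z - y^3*z - y*z^3 - x^3 - 8*x*y^2 - x*z^2 + 3*y*z + 3*x

x^4*y^3*z - x^5*y^2 - x^3*y^4 - 2*x^3*y^2*z^2 + x^4*y*z - x^2*y^3*z + x^2*y*z^3 + 6*x^3*y^2 + 2*x*y^4 + 3*x*y^2*z^2 - 4*x^2*y*z - y^3*z - y*z^3 - x^3 - 8*x*y^2 - x*z^2 + 3*y*z + 3*x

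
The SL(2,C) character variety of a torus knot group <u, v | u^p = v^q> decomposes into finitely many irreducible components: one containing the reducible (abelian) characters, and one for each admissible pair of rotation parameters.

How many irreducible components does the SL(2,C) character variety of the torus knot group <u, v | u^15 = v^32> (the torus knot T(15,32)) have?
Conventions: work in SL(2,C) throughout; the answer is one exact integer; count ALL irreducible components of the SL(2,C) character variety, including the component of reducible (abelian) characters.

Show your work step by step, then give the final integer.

218

For T(15,32): irreducibility forces the central element u^15 = v^32 to one of +I, -I.
So on each irreducible component the traces are pinned: tr(u) = 2*cos(pi*alpha/15) with 1 <= alpha <= 14, tr(v) = 2*cos(pi*beta/32) with 1 <= beta <= 31.
Consistency of u^15 = (-1)^alpha I with v^32 = (-1)^beta I forces alpha = beta (mod 2).
Enumerate parity-matched pairs: 7*16 odd-odd plus 7*15 even-even gives 217.
components with irreducible characters: 217; plus the single component of reducible (abelian) characters: total 218.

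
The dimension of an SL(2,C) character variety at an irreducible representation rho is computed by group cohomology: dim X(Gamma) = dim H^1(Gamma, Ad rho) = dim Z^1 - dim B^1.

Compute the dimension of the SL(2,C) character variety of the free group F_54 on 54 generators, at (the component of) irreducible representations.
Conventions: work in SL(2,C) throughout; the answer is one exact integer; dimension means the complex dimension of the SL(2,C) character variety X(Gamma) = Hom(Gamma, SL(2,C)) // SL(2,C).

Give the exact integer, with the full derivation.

The free group F_54: 54 generators, no relators.
A cocycle picks one sl_2 vector per generator freely, giving dim Z^1 = 3*54 = 162.
At an irreducible rho the centralizer of the image in sl_2 is 0, so the coboundary map sl_2 -> Z^1 is injective: dim B^1 = 3.
Therefore dim X = 162 - 3 = 159.

159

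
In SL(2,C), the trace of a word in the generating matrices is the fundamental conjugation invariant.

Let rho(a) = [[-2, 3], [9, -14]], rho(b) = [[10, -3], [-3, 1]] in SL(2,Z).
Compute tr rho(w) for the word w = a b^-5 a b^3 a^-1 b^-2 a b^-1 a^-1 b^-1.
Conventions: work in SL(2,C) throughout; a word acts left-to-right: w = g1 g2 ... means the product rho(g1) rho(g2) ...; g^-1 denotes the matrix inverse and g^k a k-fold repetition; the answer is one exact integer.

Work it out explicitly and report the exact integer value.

99496238721768146

rho(a) = [[-2, 3], [9, -14]]
... * rho(b^-1) = [[1, 3], [3, 10]]  ->  [[7, 24], [-33, -113]]
... * rho(b^-1) = [[1, 3], [3, 10]]  ->  [[79, 261], [-372, -1229]]
... * rho(b^-1) = [[1, 3], [3, 10]]  ->  [[862, 2847], [-4059, -13406]]
... * rho(b^-1) = [[1, 3], [3, 10]]  ->  [[9403, 31056], [-44277, -146237]]
... * rho(b^-1) = [[1, 3], [3, 10]]  ->  [[102571, 338769], [-482988, -1595201]]
... * rho(a) = [[-2, 3], [9, -14]]  ->  [[2843779, -4435053], [-13390833, 20883850]]
... * rho(b) = [[10, -3], [-3, 1]]  ->  [[41742949, -12966390], [-196559880, 61056349]]
... * rho(b) = [[10, -3], [-3, 1]]  ->  [[456328660, -138195237], [-2148767847, 650735989]]
... * rho(b) = [[10, -3], [-3, 1]]  ->  [[4977872311, -1507181217], [-23439886437, 7097039530]]
... * rho(a^-1) = [[-14, -3], [-9, -2]]  ->  [[-56125581401, -11919254499], [264285054348, 56125580251]]
... * rho(b^-1) = [[1, 3], [3, 10]]  ->  [[-91883344898, -287569289193], [432661795101, 1354110965554]]
... * rho(b^-1) = [[1, 3], [3, 10]]  ->  [[-954591212477, -3151342926624], [4494994691763, 14839095040843]]
... * rho(a) = [[-2, 3], [9, -14]]  ->  [[-26452903914662, 41255027335305], [124561865984061, -194262346496513]]
... * rho(b^-1) = [[1, 3], [3, 10]]  ->  [[97312178091253, 333191561609064], [-458225173505478, -1568937867012947]]
... * rho(a^-1) = [[-14, -3], [-9, -2]]  ->  [[-4361094547759118, -958319657491887], [20535593232193215, 4512551254542328]]
... * rho(b^-1) = [[1, 3], [3, 10]]  ->  [[-7236053520234779, -22666480218196224], [34073246995820199, 106732292242002925]]
tr = -7236053520234779 + 106732292242002925 = 99496238721768146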